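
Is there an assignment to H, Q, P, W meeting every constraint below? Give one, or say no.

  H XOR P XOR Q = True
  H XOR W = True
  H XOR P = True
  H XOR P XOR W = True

H: True, Q: False, P: False, W: False

H XOR P XOR Q = T XOR F XOR F = True ✓
H XOR W = T XOR F = True ✓
H XOR P = T XOR F = True ✓
H XOR P XOR W = T XOR F XOR F = True ✓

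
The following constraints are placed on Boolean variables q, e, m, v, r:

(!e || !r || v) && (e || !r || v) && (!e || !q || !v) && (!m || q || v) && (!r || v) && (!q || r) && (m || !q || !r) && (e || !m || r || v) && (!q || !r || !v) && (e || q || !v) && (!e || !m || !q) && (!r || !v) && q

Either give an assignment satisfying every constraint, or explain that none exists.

Case q = True:
  (!q || r) forces r = True.
  (!r || v) forces v = True.
  Clause (!q || !r || !v) is falsified — contradiction.
Case q = False:
  Clause (q) is falsified — contradiction.
Both cases fail, so the formula is unsatisfiable.

UNSATISFIABLE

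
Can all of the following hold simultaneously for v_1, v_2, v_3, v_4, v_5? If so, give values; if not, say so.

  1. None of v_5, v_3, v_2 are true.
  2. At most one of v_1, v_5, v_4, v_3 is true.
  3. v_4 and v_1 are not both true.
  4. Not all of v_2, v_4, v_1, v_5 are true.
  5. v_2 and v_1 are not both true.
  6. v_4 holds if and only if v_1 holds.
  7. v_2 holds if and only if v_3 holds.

v_1 = False, v_2 = False, v_3 = False, v_4 = False, v_5 = False

  (1) {v_5, v_3, v_2}: 0 true — none ✓
  (2) {v_1, v_5, v_4, v_3}: 0 true — at most one ✓
  (3) v_4=F, v_1=F — not both ✓
  (4) {v_2, v_4, v_1, v_5}: 0/4 true — not all ✓
  (5) v_2=F, v_1=F — not both ✓
  (6) v_4=F, v_1=F — same ✓
  (7) v_2=F, v_3=F — same ✓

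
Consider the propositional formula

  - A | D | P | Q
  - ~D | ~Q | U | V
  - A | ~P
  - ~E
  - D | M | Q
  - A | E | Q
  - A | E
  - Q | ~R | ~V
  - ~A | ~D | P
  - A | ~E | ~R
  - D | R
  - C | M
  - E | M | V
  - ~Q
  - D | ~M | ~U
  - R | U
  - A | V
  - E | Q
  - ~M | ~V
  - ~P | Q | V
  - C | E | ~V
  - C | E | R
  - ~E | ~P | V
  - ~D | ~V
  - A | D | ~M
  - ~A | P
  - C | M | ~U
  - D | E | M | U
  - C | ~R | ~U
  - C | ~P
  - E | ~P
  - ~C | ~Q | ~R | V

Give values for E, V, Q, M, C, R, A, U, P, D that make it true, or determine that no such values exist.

The formula is unsatisfiable.

Case Q = True:
  Clause (~Q) is falsified — contradiction.
Case Q = False:
  (~E) forces E = False.
  Clause (E | Q) is falsified — contradiction.
Both cases fail, so the formula is unsatisfiable.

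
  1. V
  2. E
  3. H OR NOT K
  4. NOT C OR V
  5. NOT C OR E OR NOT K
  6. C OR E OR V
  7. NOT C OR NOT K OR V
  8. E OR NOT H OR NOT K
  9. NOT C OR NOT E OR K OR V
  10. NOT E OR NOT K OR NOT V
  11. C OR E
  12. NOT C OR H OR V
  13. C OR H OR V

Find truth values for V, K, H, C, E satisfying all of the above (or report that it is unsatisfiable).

V = True; K = False; H = False; C = False; E = True

Unit clause (V) forces V = True.
Unit clause (E) forces E = True.
In (NOT E OR NOT K OR NOT V) only NOT K is left, so K = False.
Set H = False.
Set C = False.
All clauses satisfied.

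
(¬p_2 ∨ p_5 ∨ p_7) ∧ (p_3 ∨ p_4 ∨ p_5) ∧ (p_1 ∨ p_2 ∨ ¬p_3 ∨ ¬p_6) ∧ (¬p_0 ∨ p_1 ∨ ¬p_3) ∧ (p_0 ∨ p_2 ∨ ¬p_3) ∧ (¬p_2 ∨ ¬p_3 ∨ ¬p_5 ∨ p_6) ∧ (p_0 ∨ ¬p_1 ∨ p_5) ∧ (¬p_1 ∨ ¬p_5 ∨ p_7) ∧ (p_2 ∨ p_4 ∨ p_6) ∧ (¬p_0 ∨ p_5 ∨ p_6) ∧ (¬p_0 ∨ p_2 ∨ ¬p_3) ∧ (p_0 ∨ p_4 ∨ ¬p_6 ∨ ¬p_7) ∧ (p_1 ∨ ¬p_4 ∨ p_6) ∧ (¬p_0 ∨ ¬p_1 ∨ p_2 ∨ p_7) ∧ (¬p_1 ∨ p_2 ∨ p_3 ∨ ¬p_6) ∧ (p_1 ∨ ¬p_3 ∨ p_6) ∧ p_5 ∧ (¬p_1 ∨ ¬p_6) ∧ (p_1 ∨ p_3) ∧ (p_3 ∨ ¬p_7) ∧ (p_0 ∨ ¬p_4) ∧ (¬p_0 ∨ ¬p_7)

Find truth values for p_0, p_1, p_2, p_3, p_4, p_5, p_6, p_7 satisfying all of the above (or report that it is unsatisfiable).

Unit clause (p_5) forces p_5 = True.
Try p_0 = True:
  (¬p_0 ∨ ¬p_7) forces p_7 = False.
  (¬p_1 ∨ ¬p_5 ∨ p_7) forces p_1 = False.
  (¬p_0 ∨ p_1 ∨ ¬p_3) forces p_3 = False.
  clause (p_1 ∨ p_3) is falsified — backtrack.
So p_0 = False.
  then (p_0 ∨ ¬p_4) forces p_4 = False.
Set p_1 = False.
  then (p_1 ∨ p_3) forces p_3 = True.
  then (p_0 ∨ p_2 ∨ ¬p_3) forces p_2 = True.
  then (¬p_2 ∨ ¬p_3 ∨ ¬p_5 ∨ p_6) forces p_6 = True.
  then (p_0 ∨ p_4 ∨ ¬p_6 ∨ ¬p_7) forces p_7 = False.
All clauses satisfied.

p_0: False; p_1: False; p_2: True; p_3: True; p_4: False; p_5: True; p_6: True; p_7: False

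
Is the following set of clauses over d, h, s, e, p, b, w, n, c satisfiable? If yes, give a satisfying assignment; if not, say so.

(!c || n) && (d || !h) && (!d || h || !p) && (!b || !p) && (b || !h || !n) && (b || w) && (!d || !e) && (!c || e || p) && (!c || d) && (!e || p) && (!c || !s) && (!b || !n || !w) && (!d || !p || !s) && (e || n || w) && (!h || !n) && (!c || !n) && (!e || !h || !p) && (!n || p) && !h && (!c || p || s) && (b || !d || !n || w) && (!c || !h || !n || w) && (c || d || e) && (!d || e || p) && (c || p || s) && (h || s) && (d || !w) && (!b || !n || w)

Unsatisfiable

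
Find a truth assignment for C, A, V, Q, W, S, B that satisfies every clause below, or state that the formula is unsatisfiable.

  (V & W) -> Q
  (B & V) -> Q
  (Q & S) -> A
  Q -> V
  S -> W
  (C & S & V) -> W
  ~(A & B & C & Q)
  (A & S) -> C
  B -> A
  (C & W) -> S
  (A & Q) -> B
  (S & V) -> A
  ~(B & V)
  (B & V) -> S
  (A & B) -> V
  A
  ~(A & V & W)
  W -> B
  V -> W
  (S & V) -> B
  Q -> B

Unit clause (A) forces A = True.
Set C = True.
Try V = True:
  (~A | ~V | ~W) forces W = False.
  clause (~V | W) is falsified — backtrack.
So V = False.
  then (~Q | V) forces Q = False.
  then (~A | ~B | V) forces B = False.
  then (B | ~W) forces W = False.
  then (~S | W) forces S = False.
All clauses satisfied.

C = True; A = True; V = False; Q = False; W = False; S = False; B = False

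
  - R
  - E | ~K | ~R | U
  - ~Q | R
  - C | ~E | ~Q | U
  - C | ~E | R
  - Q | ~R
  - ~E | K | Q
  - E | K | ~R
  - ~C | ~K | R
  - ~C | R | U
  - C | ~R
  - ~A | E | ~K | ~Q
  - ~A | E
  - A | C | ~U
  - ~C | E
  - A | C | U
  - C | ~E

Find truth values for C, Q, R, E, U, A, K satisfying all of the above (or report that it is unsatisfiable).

Unit clause (R) forces R = True.
In (Q | ~R) only Q is left, so Q = True.
In (C | ~R) only C is left, so C = True.
In (~C | E) only E is left, so E = True.
Set U = False.
Set A = True.
Set K = True.
All clauses satisfied.

C = True, Q = True, R = True, E = True, U = False, A = True, K = True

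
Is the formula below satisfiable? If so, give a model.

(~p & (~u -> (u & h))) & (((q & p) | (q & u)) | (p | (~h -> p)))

u = True, q = False, h = True, p = False

  ~p & (~u -> (u & h)) = True
    ~p = True
    ~u -> (u & h) = True
      ~u = False
      u & h = True
  ((q & p) | (q & u)) | (p | (~h -> p)) = True
    (q & p) | (q & u) = False
      q & p = False
      q & u = False
    p | (~h -> p) = True
      ~h -> p = True
        ~h = False
Both conjuncts True, so the formula holds.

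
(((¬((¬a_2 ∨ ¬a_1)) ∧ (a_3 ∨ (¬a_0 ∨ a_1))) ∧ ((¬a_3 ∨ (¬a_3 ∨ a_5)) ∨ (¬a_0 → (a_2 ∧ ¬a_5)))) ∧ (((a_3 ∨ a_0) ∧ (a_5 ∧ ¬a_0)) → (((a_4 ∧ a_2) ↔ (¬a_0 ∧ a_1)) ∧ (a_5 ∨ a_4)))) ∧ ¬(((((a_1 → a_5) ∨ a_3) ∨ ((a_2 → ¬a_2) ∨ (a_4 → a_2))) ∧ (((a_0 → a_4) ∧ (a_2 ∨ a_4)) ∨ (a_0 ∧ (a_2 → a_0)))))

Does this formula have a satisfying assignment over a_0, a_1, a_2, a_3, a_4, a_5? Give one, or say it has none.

The formula is unsatisfiable.

Case a_2 = True: the formula simplifies to (((¬(¬a_1) ∧ (a_3 ∨ (¬a_0 ∨ a_1))) ∧ ((¬a_3 ∨ (¬a_3 ∨ a_5)) ∨ (¬a_0 → ¬a_5))) ∧ (((a_3 ∨ a_0) ∧ (a_5 ∧ ¬a_0)) → ((a_4 ↔ (¬a_0 ∧ a_1)) ∧ (a_5 ∨ a_4)))) ∧ ¬(((a_0 → a_4) ∨ (a_0 ∧ a_0))).
  a_0 = True: the conjunct ¬(((a_0 → a_4) ∨ (a_0 ∧ a_0))) becomes ¬((a_4 ∨ True)) = False.
  a_0 = False: the conjunct ¬(((a_0 → a_4) ∨ (a_0 ∧ a_0))) becomes ¬((True ∨ False)) = False.
Case a_2 = False: the conjunct ¬((¬a_2 ∨ ¬a_1)) becomes ¬((True ∨ ¬a_1)) = False.
Both cases fail — unsatisfiable.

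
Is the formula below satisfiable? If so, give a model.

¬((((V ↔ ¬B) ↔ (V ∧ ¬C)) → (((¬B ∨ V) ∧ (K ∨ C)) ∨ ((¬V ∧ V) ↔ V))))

B = False; C = False; K = False; V = True

  ¬((((V ↔ ¬B) ↔ (V ∧ ¬C)) → (((¬B ∨ V) ∧ (K ∨ C)) ∨ ((¬V ∧ V) ↔ V)))) = True
    ((V ↔ ¬B) ↔ (V ∧ ¬C)) → (((¬B ∨ V) ∧ (K ∨ C)) ∨ ((¬V ∧ V) ↔ V)) = False
      (V ↔ ¬B) ↔ (V ∧ ¬C) = True
        V ↔ ¬B = True
          ¬B = True
        V ∧ ¬C = True
          ¬C = True
      ((¬B ∨ V) ∧ (K ∨ C)) ∨ ((¬V ∧ V) ↔ V) = False
        (¬B ∨ V) ∧ (K ∨ C) = False
          ¬B ∨ V = True
            ¬B = True
          K ∨ C = False
        (¬V ∧ V) ↔ V = False
          ¬V ∧ V = False
            ¬V = False
The formula evaluates to True.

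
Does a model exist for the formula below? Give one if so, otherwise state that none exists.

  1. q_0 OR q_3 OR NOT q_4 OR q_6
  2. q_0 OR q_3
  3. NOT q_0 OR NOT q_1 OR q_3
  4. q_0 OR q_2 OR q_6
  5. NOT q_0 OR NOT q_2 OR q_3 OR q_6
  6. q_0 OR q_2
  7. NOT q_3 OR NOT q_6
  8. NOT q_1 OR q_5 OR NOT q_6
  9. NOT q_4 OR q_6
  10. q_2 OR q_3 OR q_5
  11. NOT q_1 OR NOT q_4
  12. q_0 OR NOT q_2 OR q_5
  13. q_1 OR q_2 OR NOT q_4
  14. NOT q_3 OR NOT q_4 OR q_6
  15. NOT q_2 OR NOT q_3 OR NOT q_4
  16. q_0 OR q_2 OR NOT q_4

q_0 = True, q_1 = False, q_2 = True, q_3 = False, q_4 = True, q_5 = False, q_6 = True

Set q_0 = True.
Set q_1 = False.
Set q_2 = True.
Set q_3 = False.
  then (NOT q_0 OR NOT q_2 OR q_3 OR q_6) forces q_6 = True.
Set q_4 = True.
Set q_5 = False.
All clauses satisfied.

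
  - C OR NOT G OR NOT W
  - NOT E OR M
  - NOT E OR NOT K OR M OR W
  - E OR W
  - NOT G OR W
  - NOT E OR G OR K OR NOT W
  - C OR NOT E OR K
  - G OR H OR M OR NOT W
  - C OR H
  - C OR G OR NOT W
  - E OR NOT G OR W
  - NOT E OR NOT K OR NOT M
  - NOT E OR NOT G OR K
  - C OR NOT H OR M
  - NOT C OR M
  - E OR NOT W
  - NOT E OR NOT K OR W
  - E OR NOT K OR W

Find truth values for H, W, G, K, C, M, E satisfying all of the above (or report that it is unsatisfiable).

H=T, W=F, G=F, K=F, C=T, M=T, E=T

Set H = True.
Try W = True:
  (E OR NOT W) forces E = True.
  (NOT E OR M) forces M = True.
  (NOT E OR NOT K OR NOT M) forces K = False.
  (NOT E OR G OR K OR NOT W) forces G = True.
  clause (NOT E OR NOT G OR K) is falsified — backtrack.
So W = False.
  then (E OR W) forces E = True.
  then (NOT G OR W) forces G = False.
  then (NOT E OR NOT K OR W) forces K = False.
  then (NOT E OR M) forces M = True.
  then (C OR NOT E OR K) forces C = True.
All clauses satisfied.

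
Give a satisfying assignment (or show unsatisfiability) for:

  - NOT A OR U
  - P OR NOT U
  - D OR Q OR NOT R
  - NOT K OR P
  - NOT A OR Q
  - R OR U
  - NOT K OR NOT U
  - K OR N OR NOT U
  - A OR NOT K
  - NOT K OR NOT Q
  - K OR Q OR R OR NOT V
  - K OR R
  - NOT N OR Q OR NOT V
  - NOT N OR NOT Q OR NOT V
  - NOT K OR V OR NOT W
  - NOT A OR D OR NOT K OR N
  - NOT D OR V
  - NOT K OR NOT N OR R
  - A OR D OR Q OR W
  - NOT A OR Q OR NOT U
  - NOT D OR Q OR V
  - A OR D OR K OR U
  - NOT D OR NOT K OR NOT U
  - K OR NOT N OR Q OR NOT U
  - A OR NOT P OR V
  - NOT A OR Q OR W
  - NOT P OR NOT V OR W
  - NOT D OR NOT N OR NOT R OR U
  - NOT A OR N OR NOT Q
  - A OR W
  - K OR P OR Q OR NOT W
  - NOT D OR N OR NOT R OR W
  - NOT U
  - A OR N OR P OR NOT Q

Q = False, D = True, R = True, A = False, P = True, U = False, W = True, V = True, K = False, N = False

Unit clause (NOT U) forces U = False.
In (NOT A OR U) only NOT A is left, so A = False.
In (R OR U) only R is left, so R = True.
In (A OR NOT K) only NOT K is left, so K = False.
In (A OR D OR K OR U) only D is left, so D = True.
In (NOT D OR NOT N OR NOT R OR U) only NOT N is left, so N = False.
In (A OR W) only W is left, so W = True.
In (NOT D OR V) only V is left, so V = True.
Set Q = False.
  then (K OR P OR Q OR NOT W) forces P = True.
All clauses satisfied.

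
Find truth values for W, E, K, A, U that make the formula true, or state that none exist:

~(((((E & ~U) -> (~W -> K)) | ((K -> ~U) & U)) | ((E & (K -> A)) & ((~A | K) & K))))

W: False; E: True; K: False; A: False; U: False

  ~(((((E & ~U) -> (~W -> K)) | ((K -> ~U) & U)) | ((E & (K -> A)) & ((~A | K) & K)))) = True
    (((E & ~U) -> (~W -> K)) | ((K -> ~U) & U)) | ((E & (K -> A)) & ((~A | K) & K)) = False
      ((E & ~U) -> (~W -> K)) | ((K -> ~U) & U) = False
        (E & ~U) -> (~W -> K) = False
          E & ~U = True
            ~U = True
          ~W -> K = False
            ~W = True
        (K -> ~U) & U = False
          K -> ~U = True
            ~U = True
      (E & (K -> A)) & ((~A | K) & K) = False
        E & (K -> A) = True
          K -> A = True
        (~A | K) & K = False
          ~A | K = True
            ~A = True
The formula evaluates to True.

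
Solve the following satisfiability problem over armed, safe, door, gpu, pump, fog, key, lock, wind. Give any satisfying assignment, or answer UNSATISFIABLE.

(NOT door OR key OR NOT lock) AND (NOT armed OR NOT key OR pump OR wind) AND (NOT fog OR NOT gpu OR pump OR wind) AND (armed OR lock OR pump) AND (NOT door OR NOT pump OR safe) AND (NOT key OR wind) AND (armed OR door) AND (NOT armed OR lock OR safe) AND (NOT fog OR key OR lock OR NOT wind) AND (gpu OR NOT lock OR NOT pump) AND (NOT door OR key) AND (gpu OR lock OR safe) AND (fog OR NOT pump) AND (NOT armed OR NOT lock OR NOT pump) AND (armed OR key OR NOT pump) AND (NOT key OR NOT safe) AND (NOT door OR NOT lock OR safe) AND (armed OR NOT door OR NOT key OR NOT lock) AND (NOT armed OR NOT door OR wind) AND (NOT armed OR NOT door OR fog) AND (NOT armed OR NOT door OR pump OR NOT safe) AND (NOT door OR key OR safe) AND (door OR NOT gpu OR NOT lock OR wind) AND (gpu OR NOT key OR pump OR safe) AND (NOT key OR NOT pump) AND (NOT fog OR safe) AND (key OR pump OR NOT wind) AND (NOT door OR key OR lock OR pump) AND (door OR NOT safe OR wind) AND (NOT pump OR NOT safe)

Set armed = True.
Set safe = False.
  then (NOT armed OR lock OR safe) forces lock = True.
  then (NOT armed OR NOT lock OR NOT pump) forces pump = False.
  then (NOT door OR NOT lock OR safe) forces door = False.
  then (NOT fog OR safe) forces fog = False.
Set gpu = True.
  then (door OR NOT gpu OR NOT lock OR wind) forces wind = True.
  then (key OR pump OR NOT wind) forces key = True.
All clauses satisfied.

armed = True, safe = False, door = False, gpu = True, pump = False, fog = False, key = True, lock = True, wind = True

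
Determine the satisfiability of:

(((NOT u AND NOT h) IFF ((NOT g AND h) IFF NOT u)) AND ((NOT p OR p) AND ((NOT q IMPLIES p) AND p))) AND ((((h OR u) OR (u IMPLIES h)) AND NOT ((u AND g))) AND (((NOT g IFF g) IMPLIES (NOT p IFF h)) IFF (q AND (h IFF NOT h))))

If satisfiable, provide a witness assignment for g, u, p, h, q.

The conjunct ((NOT g IFF g) IMPLIES (NOT p IFF h)) IFF (q AND (h IFF NOT h)) is unsatisfiable on its own:
  g = True: simplifies to q AND (h IFF NOT h).
    h = True: the conjunct h IFF NOT h becomes True IFF NOT True = False.
    h = False: the conjunct h IFF NOT h becomes False IFF NOT False = False.
  g = False: simplifies to q AND (h IFF NOT h).
    h = True: the conjunct h IFF NOT h becomes True IFF NOT True = False.
    h = False: the conjunct h IFF NOT h becomes False IFF NOT False = False.
So the whole conjunction is unsatisfiable.

The formula is unsatisfiable.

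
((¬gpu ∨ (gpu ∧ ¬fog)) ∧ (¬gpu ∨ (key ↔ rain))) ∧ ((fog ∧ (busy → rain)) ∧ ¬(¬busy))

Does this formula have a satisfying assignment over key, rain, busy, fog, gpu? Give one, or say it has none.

key=T, rain=T, busy=T, fog=T, gpu=F

  (¬gpu ∨ (gpu ∧ ¬fog)) ∧ (¬gpu ∨ (key ↔ rain)) = True
    ¬gpu ∨ (gpu ∧ ¬fog) = True
      ¬gpu = True
      gpu ∧ ¬fog = False
        ¬fog = False
    ¬gpu ∨ (key ↔ rain) = True
      ¬gpu = True
      key ↔ rain = True
  (fog ∧ (busy → rain)) ∧ ¬(¬busy) = True
    fog ∧ (busy → rain) = True
      busy → rain = True
    ¬(¬busy) = True
      ¬busy = False
Both conjuncts True, so the formula holds.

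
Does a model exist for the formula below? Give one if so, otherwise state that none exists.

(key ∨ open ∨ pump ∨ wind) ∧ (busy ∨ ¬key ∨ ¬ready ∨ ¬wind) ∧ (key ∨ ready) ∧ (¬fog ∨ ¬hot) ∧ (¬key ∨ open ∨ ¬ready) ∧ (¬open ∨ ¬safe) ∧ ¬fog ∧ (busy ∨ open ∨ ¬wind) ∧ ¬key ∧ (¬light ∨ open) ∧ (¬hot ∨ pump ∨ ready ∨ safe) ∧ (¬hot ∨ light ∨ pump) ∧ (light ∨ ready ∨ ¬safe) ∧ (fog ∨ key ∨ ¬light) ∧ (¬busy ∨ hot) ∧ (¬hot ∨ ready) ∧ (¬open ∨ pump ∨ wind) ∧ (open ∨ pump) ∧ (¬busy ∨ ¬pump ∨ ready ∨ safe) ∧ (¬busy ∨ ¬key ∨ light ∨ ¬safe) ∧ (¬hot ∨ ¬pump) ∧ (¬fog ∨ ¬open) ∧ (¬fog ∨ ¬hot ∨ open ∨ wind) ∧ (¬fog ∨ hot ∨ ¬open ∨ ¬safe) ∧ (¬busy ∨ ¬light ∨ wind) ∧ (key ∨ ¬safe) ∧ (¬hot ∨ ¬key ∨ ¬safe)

pump = False; safe = False; hot = False; open = True; key = False; wind = True; fog = False; ready = True; light = False; busy = False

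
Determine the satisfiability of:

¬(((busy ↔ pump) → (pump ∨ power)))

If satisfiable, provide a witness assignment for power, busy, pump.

power: False, busy: False, pump: False

  ¬(((busy ↔ pump) → (pump ∨ power))) = True
    (busy ↔ pump) → (pump ∨ power) = False
      busy ↔ pump = True
      pump ∨ power = False
The formula evaluates to True.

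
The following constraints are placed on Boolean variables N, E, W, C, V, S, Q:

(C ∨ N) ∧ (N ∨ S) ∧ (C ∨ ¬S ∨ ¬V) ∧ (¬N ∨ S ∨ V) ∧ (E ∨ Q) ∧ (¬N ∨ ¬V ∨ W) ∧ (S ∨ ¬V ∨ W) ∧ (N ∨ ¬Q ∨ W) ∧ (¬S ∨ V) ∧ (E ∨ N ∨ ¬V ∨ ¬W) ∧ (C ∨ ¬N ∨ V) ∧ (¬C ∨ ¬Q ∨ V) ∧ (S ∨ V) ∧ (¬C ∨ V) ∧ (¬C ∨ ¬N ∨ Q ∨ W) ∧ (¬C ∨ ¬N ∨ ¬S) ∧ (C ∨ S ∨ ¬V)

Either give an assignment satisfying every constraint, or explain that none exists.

Set N = False.
  then (C ∨ N) forces C = True.
  then (N ∨ S) forces S = True.
  then (¬S ∨ V) forces V = True.
Try E = False:
  (E ∨ Q) forces Q = True.
  (N ∨ ¬Q ∨ W) forces W = True.
  clause (E ∨ N ∨ ¬V ∨ ¬W) is falsified — backtrack.
So E = True.
Set W = False.
  then (N ∨ ¬Q ∨ W) forces Q = False.
All clauses satisfied.

N: False; E: True; W: False; C: True; V: True; S: True; Q: False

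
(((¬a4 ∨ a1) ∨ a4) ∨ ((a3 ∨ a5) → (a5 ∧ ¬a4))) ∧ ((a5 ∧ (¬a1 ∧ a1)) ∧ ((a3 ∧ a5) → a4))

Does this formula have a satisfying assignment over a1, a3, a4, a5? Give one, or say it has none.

Unsatisfiable

Case a1 = True: the conjunct ¬a1 is False.
Case a1 = False: the conjunct a1 is False.
Both cases fail — unsatisfiable.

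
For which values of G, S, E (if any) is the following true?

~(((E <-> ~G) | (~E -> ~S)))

G = False; S = True; E = False

  ~(((E <-> ~G) | (~E -> ~S))) = True
    (E <-> ~G) | (~E -> ~S) = False
      E <-> ~G = False
        ~G = True
      ~E -> ~S = False
        ~E = True
        ~S = False
The formula evaluates to True.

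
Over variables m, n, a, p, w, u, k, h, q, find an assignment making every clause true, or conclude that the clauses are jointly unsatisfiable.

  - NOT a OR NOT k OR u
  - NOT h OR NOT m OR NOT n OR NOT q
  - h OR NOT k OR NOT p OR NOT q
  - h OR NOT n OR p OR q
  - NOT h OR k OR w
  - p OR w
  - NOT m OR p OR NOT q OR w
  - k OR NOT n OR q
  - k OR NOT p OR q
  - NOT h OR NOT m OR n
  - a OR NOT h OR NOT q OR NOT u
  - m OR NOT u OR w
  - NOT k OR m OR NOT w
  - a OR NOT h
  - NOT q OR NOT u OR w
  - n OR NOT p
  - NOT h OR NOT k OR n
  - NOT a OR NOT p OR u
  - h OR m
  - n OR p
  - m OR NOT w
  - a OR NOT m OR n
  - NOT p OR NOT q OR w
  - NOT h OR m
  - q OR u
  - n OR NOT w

Try m = False:
  (h OR m) forces h = True.
  clause (NOT h OR m) is falsified — backtrack.
So m = True.
Set n = True.
Set a = False.
  then (a OR NOT h) forces h = False.
Set p = True.
Set w = True.
Set u = False.
  then (q OR u) forces q = True.
  then (h OR NOT k OR NOT p OR NOT q) forces k = False.
All clauses satisfied.

m=T, n=T, a=F, p=T, w=T, u=F, k=F, h=F, q=T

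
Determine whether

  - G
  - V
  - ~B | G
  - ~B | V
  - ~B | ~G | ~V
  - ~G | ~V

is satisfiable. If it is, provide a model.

Unsatisfiable

Case V = True:
  (G) forces G = True.
  Clause (~G | ~V) is falsified — contradiction.
Case V = False:
  Clause (V) is falsified — contradiction.
Both cases fail, so the formula is unsatisfiable.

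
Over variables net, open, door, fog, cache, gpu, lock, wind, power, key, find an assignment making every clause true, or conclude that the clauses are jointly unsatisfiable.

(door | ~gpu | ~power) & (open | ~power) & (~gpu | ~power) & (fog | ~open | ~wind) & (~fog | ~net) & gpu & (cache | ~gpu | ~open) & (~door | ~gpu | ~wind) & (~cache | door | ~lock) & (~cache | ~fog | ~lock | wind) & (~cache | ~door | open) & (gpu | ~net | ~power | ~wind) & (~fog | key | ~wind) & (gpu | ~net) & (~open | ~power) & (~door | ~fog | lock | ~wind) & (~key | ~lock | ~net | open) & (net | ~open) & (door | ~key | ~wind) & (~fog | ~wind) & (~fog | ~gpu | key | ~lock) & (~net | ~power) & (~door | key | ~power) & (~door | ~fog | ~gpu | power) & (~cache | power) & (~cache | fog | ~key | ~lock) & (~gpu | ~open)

Unit clause (gpu) forces gpu = True.
In (~gpu | ~open) only ~open is left, so open = False.
In (open | ~power) only ~power is left, so power = False.
In (~cache | power) only ~cache is left, so cache = False.
Set net = False.
Set door = False.
Set fog = False.
Set lock = False.
Set wind = False.
Set key = False.
All clauses satisfied.

net: False, open: False, door: False, fog: False, cache: False, gpu: True, lock: False, wind: False, power: False, key: False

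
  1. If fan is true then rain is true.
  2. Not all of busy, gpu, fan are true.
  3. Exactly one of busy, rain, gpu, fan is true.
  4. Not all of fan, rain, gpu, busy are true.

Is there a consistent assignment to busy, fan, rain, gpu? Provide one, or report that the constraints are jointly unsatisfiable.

busy = True; fan = False; rain = False; gpu = False

  (1) fan=F ⇒ rain: vacuous ✓
  (2) {busy, gpu, fan}: 1/3 true — not all ✓
  (3) {busy, rain, gpu, fan}: 1 true — exactly one ✓
  (4) {fan, rain, gpu, busy}: 1/4 true — not all ✓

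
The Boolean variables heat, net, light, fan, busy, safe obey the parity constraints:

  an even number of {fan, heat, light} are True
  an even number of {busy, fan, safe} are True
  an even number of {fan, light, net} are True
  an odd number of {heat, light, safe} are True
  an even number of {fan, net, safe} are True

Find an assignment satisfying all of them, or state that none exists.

heat = True, net = True, light = True, fan = False, busy = True, safe = True

{fan, heat, light}: 2 true → even ✓
{busy, fan, safe}: 2 true → even ✓
{fan, light, net}: 2 true → even ✓
{heat, light, safe}: 3 true → odd ✓
{fan, net, safe}: 2 true → even ✓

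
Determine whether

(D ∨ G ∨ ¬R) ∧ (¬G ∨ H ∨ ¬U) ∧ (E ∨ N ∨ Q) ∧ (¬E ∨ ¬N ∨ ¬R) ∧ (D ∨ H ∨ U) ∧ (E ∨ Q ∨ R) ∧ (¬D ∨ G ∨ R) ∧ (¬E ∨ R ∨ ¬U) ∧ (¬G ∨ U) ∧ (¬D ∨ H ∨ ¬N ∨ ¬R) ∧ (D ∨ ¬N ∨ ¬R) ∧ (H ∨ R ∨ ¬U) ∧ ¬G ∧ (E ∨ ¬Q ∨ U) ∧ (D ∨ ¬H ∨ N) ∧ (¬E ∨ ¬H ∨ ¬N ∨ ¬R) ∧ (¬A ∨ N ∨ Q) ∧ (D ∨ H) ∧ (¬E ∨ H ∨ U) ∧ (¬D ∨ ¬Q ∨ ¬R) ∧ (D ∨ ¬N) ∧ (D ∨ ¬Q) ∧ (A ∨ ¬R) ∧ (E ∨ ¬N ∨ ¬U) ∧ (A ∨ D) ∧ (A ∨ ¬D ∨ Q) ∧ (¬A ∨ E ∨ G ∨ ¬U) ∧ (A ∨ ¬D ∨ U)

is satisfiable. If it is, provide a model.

Unit clause (¬G) forces G = False.
Try A = False:
  (A ∨ ¬R) forces R = False.
  (¬D ∨ G ∨ R) forces D = False.
  clause (A ∨ D) is falsified — backtrack.
So A = True.
Set H = True.
Set D = True.
  then (¬D ∨ G ∨ R) forces R = True.
  then (¬D ∨ ¬Q ∨ ¬R) forces Q = False.
  then (¬A ∨ N ∨ Q) forces N = True.
  then (¬E ∨ ¬N ∨ ¬R) forces E = False.
  then (E ∨ ¬N ∨ ¬U) forces U = False.
All clauses satisfied.

A = True; H = True; D = True; U = False; G = False; R = True; Q = False; E = False; N = True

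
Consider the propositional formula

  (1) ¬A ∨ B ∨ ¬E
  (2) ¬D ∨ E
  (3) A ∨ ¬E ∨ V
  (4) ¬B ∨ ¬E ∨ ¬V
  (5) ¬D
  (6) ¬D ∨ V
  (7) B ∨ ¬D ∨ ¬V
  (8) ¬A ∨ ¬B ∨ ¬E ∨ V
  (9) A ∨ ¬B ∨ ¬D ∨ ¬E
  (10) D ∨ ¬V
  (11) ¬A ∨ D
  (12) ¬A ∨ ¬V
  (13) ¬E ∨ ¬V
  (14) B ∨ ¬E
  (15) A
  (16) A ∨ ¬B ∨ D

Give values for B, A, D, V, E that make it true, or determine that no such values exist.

Case A = True:
  (¬D) forces D = False.
  Clause (¬A ∨ D) is falsified — contradiction.
Case A = False:
  Clause (A) is falsified — contradiction.
Both cases fail, so the formula is unsatisfiable.

UNSATISFIABLE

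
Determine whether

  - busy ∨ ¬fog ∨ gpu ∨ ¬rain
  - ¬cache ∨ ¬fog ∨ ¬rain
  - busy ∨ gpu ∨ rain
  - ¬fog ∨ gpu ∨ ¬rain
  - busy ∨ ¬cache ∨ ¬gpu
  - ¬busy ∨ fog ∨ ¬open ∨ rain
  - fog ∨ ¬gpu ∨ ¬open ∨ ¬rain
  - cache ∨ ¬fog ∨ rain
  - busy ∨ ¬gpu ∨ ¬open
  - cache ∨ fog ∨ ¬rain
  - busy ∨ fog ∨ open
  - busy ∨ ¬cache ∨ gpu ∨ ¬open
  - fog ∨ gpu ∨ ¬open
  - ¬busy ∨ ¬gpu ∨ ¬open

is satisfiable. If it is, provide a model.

gpu: True; busy: True; open: False; cache: True; fog: False; rain: True

Set gpu = True.
Set busy = True.
  then (¬busy ∨ ¬gpu ∨ ¬open) forces open = False.
Set cache = True.
Set fog = False.
Set rain = True.
All clauses satisfied.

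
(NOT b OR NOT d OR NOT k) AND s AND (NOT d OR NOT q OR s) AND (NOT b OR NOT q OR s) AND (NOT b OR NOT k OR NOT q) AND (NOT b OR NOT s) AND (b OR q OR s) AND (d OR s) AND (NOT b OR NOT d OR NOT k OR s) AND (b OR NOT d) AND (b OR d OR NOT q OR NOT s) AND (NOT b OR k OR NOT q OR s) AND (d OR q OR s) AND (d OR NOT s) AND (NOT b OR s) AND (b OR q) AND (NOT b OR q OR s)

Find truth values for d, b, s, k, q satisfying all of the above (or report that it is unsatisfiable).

Case s = True:
  (NOT b OR NOT s) forces b = False.
  (b OR NOT d) forces d = False.
  Clause (d OR NOT s) is falsified — contradiction.
Case s = False:
  Clause (s) is falsified — contradiction.
Both cases fail, so the formula is unsatisfiable.

UNSATISFIABLE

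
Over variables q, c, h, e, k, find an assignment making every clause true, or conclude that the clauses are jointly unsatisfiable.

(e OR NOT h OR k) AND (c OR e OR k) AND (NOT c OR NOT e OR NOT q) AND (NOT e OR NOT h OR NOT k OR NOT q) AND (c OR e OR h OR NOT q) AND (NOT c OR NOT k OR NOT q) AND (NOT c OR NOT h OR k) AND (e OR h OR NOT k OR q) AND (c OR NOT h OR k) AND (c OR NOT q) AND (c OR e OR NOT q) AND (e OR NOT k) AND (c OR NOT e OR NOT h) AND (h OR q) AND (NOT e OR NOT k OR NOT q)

Set q = True.
  then (c OR NOT q) forces c = True.
  then (NOT c OR NOT e OR NOT q) forces e = False.
  then (NOT c OR NOT k OR NOT q) forces k = False.
  then (NOT c OR NOT h OR k) forces h = False.
All clauses satisfied.

q = True, c = True, h = False, e = False, k = False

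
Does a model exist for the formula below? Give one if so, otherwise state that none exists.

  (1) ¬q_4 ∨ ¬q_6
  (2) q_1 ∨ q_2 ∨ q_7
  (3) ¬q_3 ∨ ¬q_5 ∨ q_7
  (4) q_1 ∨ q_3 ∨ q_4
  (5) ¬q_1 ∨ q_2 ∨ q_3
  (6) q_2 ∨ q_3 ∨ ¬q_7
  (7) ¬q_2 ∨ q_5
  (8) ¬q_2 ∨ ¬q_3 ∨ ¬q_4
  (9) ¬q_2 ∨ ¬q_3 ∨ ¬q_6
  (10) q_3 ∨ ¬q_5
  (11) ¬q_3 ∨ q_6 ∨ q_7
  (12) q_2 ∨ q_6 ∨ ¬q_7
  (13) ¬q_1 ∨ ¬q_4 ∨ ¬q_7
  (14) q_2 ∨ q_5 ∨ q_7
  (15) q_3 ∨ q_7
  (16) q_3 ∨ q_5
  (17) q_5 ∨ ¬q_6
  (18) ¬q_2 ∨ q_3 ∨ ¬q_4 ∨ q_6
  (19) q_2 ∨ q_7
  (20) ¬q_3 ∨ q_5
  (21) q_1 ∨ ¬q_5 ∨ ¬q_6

Set q_1 = True.
Set q_2 = True.
  then (¬q_2 ∨ q_5) forces q_5 = True.
  then (q_3 ∨ ¬q_5) forces q_3 = True.
  then (¬q_3 ∨ ¬q_5 ∨ q_7) forces q_7 = True.
  then (¬q_2 ∨ ¬q_3 ∨ ¬q_4) forces q_4 = False.
  then (¬q_2 ∨ ¬q_3 ∨ ¬q_6) forces q_6 = False.
All clauses satisfied.

q_1: True, q_2: True, q_3: True, q_4: False, q_5: True, q_6: False, q_7: True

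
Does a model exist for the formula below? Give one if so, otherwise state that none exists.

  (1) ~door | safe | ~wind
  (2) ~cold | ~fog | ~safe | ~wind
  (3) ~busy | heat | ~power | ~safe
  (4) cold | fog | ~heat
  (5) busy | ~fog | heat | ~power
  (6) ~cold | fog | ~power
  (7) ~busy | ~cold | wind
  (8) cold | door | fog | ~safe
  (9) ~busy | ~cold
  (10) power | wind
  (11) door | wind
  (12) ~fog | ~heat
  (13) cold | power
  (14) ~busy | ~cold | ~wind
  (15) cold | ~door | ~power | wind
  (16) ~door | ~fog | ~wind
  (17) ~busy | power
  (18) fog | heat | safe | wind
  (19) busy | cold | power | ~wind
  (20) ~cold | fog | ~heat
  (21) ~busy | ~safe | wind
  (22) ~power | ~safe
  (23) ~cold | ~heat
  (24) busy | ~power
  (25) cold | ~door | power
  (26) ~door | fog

fog = False, door = False, heat = False, wind = True, power = True, busy = True, safe = False, cold = False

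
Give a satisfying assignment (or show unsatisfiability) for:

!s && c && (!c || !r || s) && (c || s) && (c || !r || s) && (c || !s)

Unit clause (!s) forces s = False.
Unit clause (c) forces c = True.
In (!c || !r || s) only !r is left, so r = False.
All clauses satisfied.

r = False; s = False; c = True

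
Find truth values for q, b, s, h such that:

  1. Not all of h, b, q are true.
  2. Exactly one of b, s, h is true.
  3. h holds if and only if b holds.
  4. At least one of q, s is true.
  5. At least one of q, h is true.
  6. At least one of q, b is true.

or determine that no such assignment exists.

q: True, b: False, s: True, h: False

  (1) {h, b, q}: 1/3 true — not all ✓
  (2) {b, s, h}: 1 true — exactly one ✓
  (3) h=F, b=F — same ✓
  (4) {q, s}: 2 true — at least one ✓
  (5) {q, h}: 1 true — at least one ✓
  (6) {q, b}: 1 true — at least one ✓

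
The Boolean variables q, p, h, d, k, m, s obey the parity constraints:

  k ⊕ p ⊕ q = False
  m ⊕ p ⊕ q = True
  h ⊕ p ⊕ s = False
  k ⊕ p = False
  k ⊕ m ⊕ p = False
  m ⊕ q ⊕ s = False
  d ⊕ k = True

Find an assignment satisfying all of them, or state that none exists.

q = False; p = True; h = True; d = False; k = True; m = False; s = False

k ⊕ p ⊕ q = T ⊕ T ⊕ F = False ✓
m ⊕ p ⊕ q = F ⊕ T ⊕ F = True ✓
h ⊕ p ⊕ s = T ⊕ T ⊕ F = False ✓
k ⊕ p = T ⊕ T = False ✓
k ⊕ m ⊕ p = T ⊕ F ⊕ T = False ✓
m ⊕ q ⊕ s = F ⊕ F ⊕ F = False ✓
d ⊕ k = F ⊕ T = True ✓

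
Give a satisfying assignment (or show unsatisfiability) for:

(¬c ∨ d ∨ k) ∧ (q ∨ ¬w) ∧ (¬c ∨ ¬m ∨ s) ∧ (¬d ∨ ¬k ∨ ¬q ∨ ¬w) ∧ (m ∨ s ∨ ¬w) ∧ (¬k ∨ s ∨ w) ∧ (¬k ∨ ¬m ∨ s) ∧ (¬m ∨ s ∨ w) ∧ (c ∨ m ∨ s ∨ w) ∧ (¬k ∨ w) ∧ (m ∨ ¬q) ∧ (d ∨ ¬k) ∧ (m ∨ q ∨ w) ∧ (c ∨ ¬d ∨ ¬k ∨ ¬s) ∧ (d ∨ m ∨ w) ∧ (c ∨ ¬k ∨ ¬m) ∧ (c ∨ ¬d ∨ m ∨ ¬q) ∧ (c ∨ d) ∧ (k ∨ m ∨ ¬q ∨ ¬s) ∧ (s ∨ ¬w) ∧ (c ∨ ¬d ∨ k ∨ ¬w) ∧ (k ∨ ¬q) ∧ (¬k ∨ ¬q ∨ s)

c: True, q: False, s: True, w: False, k: False, m: True, d: True

Set c = True.
Set q = False.
  then (q ∨ ¬w) forces w = False.
  then (¬k ∨ w) forces k = False.
  then (m ∨ q ∨ w) forces m = True.
  then (¬c ∨ d ∨ k) forces d = True.
  then (¬c ∨ ¬m ∨ s) forces s = True.
All clauses satisfied.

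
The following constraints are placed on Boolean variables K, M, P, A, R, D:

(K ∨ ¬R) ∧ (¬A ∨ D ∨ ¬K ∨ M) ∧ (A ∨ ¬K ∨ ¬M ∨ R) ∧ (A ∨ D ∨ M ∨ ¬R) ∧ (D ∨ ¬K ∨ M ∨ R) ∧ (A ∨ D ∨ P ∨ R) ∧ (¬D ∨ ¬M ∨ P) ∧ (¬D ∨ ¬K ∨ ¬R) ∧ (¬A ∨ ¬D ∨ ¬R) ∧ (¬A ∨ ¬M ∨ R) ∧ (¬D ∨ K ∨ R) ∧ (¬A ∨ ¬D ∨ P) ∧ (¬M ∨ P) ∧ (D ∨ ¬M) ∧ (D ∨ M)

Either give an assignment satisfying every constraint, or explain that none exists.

Try K = False:
  (K ∨ ¬R) forces R = False.
  (¬D ∨ K ∨ R) forces D = False.
  (D ∨ ¬M) forces M = False.
  clause (D ∨ M) is falsified — backtrack.
So K = True.
Set M = False.
  then (D ∨ M) forces D = True.
  then (¬D ∨ ¬K ∨ ¬R) forces R = False.
Set P = True.
Set A = True.
All clauses satisfied.

K: True; M: False; P: True; A: True; R: False; D: True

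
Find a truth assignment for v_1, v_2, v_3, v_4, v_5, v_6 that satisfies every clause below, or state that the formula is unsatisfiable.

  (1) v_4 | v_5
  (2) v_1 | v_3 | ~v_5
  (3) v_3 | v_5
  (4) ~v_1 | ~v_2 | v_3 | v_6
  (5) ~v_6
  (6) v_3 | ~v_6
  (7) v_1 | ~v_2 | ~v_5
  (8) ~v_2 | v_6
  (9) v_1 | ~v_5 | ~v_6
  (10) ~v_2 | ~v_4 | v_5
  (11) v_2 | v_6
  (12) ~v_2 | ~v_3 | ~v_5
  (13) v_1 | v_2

The formula is unsatisfiable.

Case v_6 = True:
  Clause (~v_6) is falsified — contradiction.
Case v_6 = False:
  (~v_2 | v_6) forces v_2 = False.
  Clause (v_2 | v_6) is falsified — contradiction.
Both cases fail, so the formula is unsatisfiable.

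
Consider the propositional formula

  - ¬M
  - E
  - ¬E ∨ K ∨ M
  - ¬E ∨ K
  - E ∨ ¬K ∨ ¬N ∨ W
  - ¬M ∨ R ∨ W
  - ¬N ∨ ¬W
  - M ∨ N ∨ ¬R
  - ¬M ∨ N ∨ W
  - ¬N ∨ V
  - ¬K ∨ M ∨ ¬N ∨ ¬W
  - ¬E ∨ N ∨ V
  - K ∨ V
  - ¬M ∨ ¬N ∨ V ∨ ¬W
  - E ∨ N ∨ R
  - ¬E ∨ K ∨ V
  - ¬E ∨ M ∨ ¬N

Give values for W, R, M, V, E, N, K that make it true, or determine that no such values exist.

W=T, R=F, M=F, V=T, E=T, N=F, K=T

Unit clause (¬M) forces M = False.
Unit clause (E) forces E = True.
In (¬E ∨ K ∨ M) only K is left, so K = True.
In (¬E ∨ M ∨ ¬N) only ¬N is left, so N = False.
In (M ∨ N ∨ ¬R) only ¬R is left, so R = False.
In (¬E ∨ N ∨ V) only V is left, so V = True.
Set W = True.
All clauses satisfied.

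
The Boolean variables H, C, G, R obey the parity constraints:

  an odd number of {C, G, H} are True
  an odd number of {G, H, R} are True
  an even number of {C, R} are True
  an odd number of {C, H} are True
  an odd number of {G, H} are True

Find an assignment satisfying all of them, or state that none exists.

H: True, C: False, G: False, R: False

{C, G, H}: 1 true → odd ✓
{G, H, R}: 1 true → odd ✓
{C, R}: 0 true → even ✓
{C, H}: 1 true → odd ✓
{G, H}: 1 true → odd ✓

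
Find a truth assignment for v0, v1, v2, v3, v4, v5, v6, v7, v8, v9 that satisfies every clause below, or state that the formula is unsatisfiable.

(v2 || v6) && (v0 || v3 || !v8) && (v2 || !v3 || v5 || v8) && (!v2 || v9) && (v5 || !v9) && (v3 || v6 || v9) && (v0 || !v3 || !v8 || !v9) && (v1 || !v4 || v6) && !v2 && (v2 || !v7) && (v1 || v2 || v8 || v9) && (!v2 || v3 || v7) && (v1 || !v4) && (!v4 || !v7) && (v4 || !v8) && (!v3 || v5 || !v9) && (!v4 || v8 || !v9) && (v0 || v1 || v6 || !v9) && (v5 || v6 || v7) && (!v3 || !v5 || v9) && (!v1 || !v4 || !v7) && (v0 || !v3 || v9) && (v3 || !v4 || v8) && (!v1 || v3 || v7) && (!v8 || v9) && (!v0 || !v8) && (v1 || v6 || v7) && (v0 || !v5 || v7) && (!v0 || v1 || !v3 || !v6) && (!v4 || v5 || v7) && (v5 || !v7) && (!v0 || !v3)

v0: True; v1: False; v2: False; v3: False; v4: False; v5: True; v6: True; v7: False; v8: False; v9: True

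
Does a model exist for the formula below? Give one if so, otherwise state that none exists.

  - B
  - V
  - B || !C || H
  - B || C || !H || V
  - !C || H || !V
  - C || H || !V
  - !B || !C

B = True, H = True, V = True, C = False

Unit clause (B) forces B = True.
Unit clause (V) forces V = True.
In (!B || !C) only !C is left, so C = False.
In (C || H || !V) only H is left, so H = True.
Check each clause:
  (B): B holds.
  (V): V holds.
  (B || !C || H): B holds.
  (B || C || !H || V): B holds.
  (!C || H || !V): !C holds.
  (C || H || !V): H holds.
  (!B || !C): !C holds.
All clauses satisfied.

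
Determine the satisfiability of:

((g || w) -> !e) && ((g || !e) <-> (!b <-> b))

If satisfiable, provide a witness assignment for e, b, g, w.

e=T; b=F; g=F; w=F

  (g || w) -> !e = True
    g || w = False
    !e = False
  (g || !e) <-> (!b <-> b) = True
    g || !e = False
      !e = False
    !b <-> b = False
      !b = True
Both conjuncts True, so the formula holds.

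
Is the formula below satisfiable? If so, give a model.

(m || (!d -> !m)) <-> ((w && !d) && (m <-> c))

m = True; c = True; d = False; w = True

  (m || (!d -> !m)) <-> ((w && !d) && (m <-> c)) = True
    m || (!d -> !m) = True
      !d -> !m = False
        !d = True
        !m = False
    (w && !d) && (m <-> c) = True
      w && !d = True
        !d = True
      m <-> c = True
The formula evaluates to True.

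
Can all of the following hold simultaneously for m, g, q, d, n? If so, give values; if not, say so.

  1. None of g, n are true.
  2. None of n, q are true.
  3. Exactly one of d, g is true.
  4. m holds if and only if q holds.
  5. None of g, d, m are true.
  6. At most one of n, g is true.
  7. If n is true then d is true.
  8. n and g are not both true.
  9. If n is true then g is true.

Case d = True:
  Constraint (5) is violated (d=T) — contradiction.
Case d = False:
  (1) forces g = False.
  Constraint (3) is violated (d=F, g=F) — contradiction.
Both cases fail — unsatisfiable.

The formula is unsatisfiable.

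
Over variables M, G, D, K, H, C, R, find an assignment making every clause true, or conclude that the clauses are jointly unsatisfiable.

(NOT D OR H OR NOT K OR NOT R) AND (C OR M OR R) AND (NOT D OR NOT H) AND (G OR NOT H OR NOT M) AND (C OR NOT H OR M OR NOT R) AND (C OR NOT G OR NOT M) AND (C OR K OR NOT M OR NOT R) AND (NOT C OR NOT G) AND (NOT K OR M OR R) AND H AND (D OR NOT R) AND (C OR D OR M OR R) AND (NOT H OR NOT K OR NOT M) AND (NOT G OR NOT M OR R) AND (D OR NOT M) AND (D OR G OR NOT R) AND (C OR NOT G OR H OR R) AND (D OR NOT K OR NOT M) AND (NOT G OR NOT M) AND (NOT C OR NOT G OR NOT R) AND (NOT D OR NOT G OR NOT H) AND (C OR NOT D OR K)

Unit clause (H) forces H = True.
In (NOT D OR NOT H) only NOT D is left, so D = False.
In (D OR NOT R) only NOT R is left, so R = False.
In (D OR NOT M) only NOT M is left, so M = False.
In (C OR M OR R) only C is left, so C = True.
In (NOT C OR NOT G) only NOT G is left, so G = False.
In (NOT K OR M OR R) only NOT K is left, so K = False.
All clauses satisfied.

M = False, G = False, D = False, K = False, H = True, C = True, R = False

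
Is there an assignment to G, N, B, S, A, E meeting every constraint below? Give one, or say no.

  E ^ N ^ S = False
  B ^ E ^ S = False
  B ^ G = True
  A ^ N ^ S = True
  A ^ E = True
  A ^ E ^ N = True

G: True; N: False; B: False; S: True; A: False; E: True

E ^ N ^ S = T ^ F ^ T = False ✓
B ^ E ^ S = F ^ T ^ T = False ✓
B ^ G = F ^ T = True ✓
A ^ N ^ S = F ^ F ^ T = True ✓
A ^ E = F ^ T = True ✓
A ^ E ^ N = F ^ T ^ F = True ✓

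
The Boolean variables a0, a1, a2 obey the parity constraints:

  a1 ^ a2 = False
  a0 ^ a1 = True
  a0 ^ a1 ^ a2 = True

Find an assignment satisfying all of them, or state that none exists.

a0: True, a1: False, a2: False

a1 ^ a2 = F ^ F = False ✓
a0 ^ a1 = T ^ F = True ✓
a0 ^ a1 ^ a2 = T ^ F ^ F = True ✓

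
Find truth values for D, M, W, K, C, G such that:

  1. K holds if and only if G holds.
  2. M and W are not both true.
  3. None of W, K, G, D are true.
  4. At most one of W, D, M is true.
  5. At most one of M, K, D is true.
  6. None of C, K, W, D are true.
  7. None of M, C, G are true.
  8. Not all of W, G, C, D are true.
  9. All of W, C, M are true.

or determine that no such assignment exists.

Case M = True:
  Constraint (7) is violated (M=T) — contradiction.
Case M = False:
  Constraint (9) is violated (M=F) — contradiction.
Both cases fail — unsatisfiable.

The formula is unsatisfiable.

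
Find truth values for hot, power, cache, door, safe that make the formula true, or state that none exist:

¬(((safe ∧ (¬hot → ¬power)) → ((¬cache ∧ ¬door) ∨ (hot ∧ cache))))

hot = True, power = False, cache = False, door = True, safe = True

  ¬(((safe ∧ (¬hot → ¬power)) → ((¬cache ∧ ¬door) ∨ (hot ∧ cache)))) = True
    (safe ∧ (¬hot → ¬power)) → ((¬cache ∧ ¬door) ∨ (hot ∧ cache)) = False
      safe ∧ (¬hot → ¬power) = True
        ¬hot → ¬power = True
          ¬hot = False
          ¬power = True
      (¬cache ∧ ¬door) ∨ (hot ∧ cache) = False
        ¬cache ∧ ¬door = False
          ¬cache = True
          ¬door = False
        hot ∧ cache = False
The formula evaluates to True.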